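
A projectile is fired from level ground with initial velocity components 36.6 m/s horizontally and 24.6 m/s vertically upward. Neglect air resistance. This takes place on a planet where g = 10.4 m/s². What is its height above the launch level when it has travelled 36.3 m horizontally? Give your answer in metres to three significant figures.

Time to reach x = 36.3 m: t = x/vₓ = 36.3/36.60 = 0.9918 s.
Height: y = v_y0 t − ½ g t² = 24.60 × 0.9918 − 5.200 × 0.9918² = 24.40 − 5.115 = 19.28 m.

19.3 m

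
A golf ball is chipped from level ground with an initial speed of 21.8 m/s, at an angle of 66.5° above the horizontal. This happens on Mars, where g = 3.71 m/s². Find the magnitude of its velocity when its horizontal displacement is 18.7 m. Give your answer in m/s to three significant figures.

Horizontal component vₓ = 21.80 cos 66.5° = 8.693 m/s; vertical v_y0 = 21.80 sin 66.5° = 19.99 m/s.
Time to reach x = 18.7 m: t = x/vₓ = 18.7/8.693 = 2.151 s.
Vertical velocity there: v_y = v_y0 − g t = 19.99 − 3.71 × 2.151 = 12.01 m/s.
Speed: √(vₓ² + v_y²) = √(8.693² + 12.01²) = 14.83 m/s.

14.8 m/s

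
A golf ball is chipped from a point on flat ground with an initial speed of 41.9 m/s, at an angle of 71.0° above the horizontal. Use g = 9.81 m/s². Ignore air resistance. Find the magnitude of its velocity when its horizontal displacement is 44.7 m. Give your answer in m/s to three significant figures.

Horizontal component vₓ = 41.90 cos 71.0° = 13.64 m/s; vertical v_y0 = 41.90 sin 71.0° = 39.62 m/s.
x = vₓ t ⇒ t = 44.7/13.64 = 3.277 s.
Vertical velocity there: v_y = v_y0 − g t = 39.62 − 9.81 × 3.277 = 7.472 m/s.
Speed: √(vₓ² + v_y²) = √(13.64² + 7.472²) = 15.55 m/s.

15.6 m/s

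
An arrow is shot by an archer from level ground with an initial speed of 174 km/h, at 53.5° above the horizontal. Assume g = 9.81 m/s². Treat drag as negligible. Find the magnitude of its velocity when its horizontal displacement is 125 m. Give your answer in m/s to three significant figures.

Convert: 174 km/h = 174/3.6 = 48.33 m/s.
vₓ = 48.33 cos 53.5° = 28.75 m/s; v_y0 = 48.33 sin 53.5° = 38.85 m/s.
Time to reach x = 125 m: t = x/vₓ = 125/28.75 = 4.348 s.
Vertical velocity there: v_y = v_y0 − g t = 38.85 − 9.81 × 4.348 = −3.799 m/s.
Speed: √(vₓ² + v_y²) = √(28.75² + 3.799²) = 29.00 m/s.

29.0 m/s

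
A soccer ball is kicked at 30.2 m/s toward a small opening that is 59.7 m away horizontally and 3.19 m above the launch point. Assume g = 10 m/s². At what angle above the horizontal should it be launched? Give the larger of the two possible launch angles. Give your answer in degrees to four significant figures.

69.03°

Trajectory: y = x tanθ − g x² (1 + tan²θ)/(2v₀²). With x = 59.7, y = 3.19, v₀ = 30.2, g = 10.0:
19.54 tan²θ − 59.7 tanθ + (22.73) = 0.
tanθ = [59.7 ± √(59.7² − 4 × 19.54 × (22.73))] / (2 × 19.54) = (59.7 ± 42.28) / 39.08, giving tanθ = 0.4458 or 2.610.
θ = 24.03° or 69.03°; the larger is 69.03°.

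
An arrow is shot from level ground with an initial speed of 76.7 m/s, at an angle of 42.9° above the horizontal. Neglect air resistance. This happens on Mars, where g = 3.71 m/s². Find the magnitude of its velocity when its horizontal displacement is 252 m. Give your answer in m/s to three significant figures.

Horizontal component vₓ = 76.70 cos 42.9° = 56.19 m/s; vertical v_y0 = 76.70 sin 42.9° = 52.21 m/s.
x = vₓ t ⇒ t = 252/56.19 = 4.485 s.
Vertical velocity there: v_y = v_y0 − g t = 52.21 − 3.71 × 4.485 = 35.57 m/s.
Speed: √(vₓ² + v_y²) = √(56.19² + 35.57²) = 66.50 m/s.

66.5 m/s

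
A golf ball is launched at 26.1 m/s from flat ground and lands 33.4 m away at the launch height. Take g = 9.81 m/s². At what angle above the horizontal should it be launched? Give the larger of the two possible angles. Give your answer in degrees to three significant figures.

75.6°

R = v₀² sin 2θ / g gives sin 2θ = gR/v₀² = 9.81·33.4/26.1² = 0.4810.
2θ = 28.75° or 180° − 28.75° = 151.3°, so θ = 14.37° or 75.63°.
The larger angle is 75.63°.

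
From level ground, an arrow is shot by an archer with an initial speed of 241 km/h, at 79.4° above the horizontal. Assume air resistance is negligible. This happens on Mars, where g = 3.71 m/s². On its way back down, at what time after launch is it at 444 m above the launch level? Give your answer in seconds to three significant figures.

Convert: 241 km/h = 241/3.6 = 66.94 m/s.
Components: vₓ = 66.94 cos 79.4° = 12.31 m/s, v_y0 = 66.94 sin 79.4° = 65.80 m/s.
Height y(t) = 65.80 t − 1.855 t² = 444 gives 1.855 t² − 65.80 t + 444 = 0.
Quadratic formula: t = (65.80 ± √1035.4) / 3.71 = (65.80 ± 32.18) / 3.71 → t = 9.063 s or 26.41 s.
The descending-branch root is 26.41 s.

26.4 s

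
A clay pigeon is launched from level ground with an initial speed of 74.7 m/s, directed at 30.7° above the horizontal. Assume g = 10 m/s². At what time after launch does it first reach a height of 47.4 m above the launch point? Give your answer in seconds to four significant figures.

Horizontal component vₓ = 74.70 cos 30.7° = 64.23 m/s; vertical v_y0 = 74.70 sin 30.7° = 38.14 m/s.
Set y = v_y0 t − ½ g t² = 47.4: 5.000 t² − 38.14 t + 47.4 = 0.
Quadratic formula: t = (38.14 ± √506.47) / 10.0 = (38.14 ± 22.50) / 10.0 → t = 1.563 s or 6.064 s.
The first (ascending) time is 1.563 s.

1.563 s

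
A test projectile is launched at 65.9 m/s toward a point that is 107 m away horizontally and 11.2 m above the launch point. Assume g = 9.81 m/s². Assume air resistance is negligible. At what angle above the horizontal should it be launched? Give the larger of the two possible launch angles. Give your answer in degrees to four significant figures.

82.91°

Trajectory: y = x tanθ − g x² (1 + tan²θ)/(2v₀²). With x = 107, y = 11.2, v₀ = 65.9, g = 9.81:
12.93 tan²θ − 107 tanθ + (24.13) = 0.
tanθ = [107 ± √(107² − 4 × 12.93 × (24.13))] / (2 × 12.93) = (107 ± 101.0) / 25.86, giving tanθ = 0.2320 or 8.043.
θ = 13.06° or 82.91°; the larger is 82.91°.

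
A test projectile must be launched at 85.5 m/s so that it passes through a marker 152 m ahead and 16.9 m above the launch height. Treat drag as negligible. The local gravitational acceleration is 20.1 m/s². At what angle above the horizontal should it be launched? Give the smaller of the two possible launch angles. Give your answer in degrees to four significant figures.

19.04°

Trajectory: y = x tanθ − g x² (1 + tan²θ)/(2v₀²). With x = 152, y = 16.9, v₀ = 85.5, g = 20.1:
31.76 tan²θ − 152 tanθ + (48.66) = 0.
tanθ = [152 ± √(152² − 4 × 31.76 × (48.66))] / (2 × 31.76) = (152 ± 130.1) / 63.53, giving tanθ = 0.3450 or 4.440.
θ = 19.04° or 77.31°; the smaller is 19.04°.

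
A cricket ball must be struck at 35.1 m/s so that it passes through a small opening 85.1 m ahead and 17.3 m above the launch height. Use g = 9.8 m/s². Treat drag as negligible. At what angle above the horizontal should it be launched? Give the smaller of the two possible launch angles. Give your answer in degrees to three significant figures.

Trajectory: y = x tanθ − g x² (1 + tan²θ)/(2v₀²). With x = 85.1, y = 17.3, v₀ = 35.1, g = 9.80:
28.80 tan²θ − 85.1 tanθ + (46.10) = 0.
tanθ = [85.1 ± √(85.1² − 4 × 28.80 × (46.10))] / (2 × 28.80) = (85.1 ± 43.94) / 57.61, giving tanθ = 0.7146 or 2.240.
θ = 35.55° or 65.94°; the smaller is 35.55°.

35.5°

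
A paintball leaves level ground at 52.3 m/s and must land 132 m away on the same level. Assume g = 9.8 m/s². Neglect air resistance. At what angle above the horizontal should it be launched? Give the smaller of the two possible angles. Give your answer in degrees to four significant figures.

R = v₀² sin 2θ / g gives sin 2θ = gR/v₀² = 9.80·132/52.3² = 0.4729.
2θ = 28.22° or 180° − 28.22° = 151.8°, so θ = 14.11° or 75.89°.
The smaller angle is 14.11°.

14.11°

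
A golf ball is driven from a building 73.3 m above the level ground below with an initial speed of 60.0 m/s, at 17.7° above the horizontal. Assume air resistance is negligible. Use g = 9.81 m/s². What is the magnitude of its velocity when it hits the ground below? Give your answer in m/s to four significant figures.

70.98 m/s

Horizontal component vₓ = 60.00 cos 17.7° = 57.16 m/s; vertical v_y0 = 60.00 sin 17.7° = 18.24 m/s.
The projectile lands when y = 73.3 + (18.24) t − ½·9.81·t² = 0. Positive root: t = (18.24 + √(18.24² + 2·9.81·73.3)) / 9.81 = (18.24 + 42.08) / 9.81 = 6.149 s.
Vertical velocity at impact: v_y = v_y0 − g t = 18.24 − 9.81 × 6.149 = −42.08 m/s.
Speed: |v| = √(vₓ² + v_y²) = √(57.16² + 42.08²) = 70.98 m/s.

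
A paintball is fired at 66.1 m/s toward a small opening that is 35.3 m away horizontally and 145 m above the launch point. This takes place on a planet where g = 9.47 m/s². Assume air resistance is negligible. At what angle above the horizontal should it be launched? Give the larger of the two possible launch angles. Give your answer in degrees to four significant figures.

87.27°

Trajectory: y = x tanθ − g x² (1 + tan²θ)/(2v₀²). With x = 35.3, y = 145, v₀ = 66.1, g = 9.47:
1.350 tan²θ − 35.3 tanθ + (146.4) = 0.
tanθ = [35.3 ± √(35.3² − 4 × 1.350 × (146.4))] / (2 × 1.350) = (35.3 ± 21.34) / 2.701, giving tanθ = 5.167 or 20.97.
θ = 79.05° or 87.27°; the larger is 87.27°.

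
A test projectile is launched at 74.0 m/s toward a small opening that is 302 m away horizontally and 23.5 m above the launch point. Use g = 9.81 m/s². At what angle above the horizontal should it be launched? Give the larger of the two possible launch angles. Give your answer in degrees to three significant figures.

Trajectory: y = x tanθ − g x² (1 + tan²θ)/(2v₀²). With x = 302, y = 23.5, v₀ = 74.0, g = 9.81:
81.69 tan²θ − 302 tanθ + (105.2) = 0.
tanθ = [302 ± √(302² − 4 × 81.69 × (105.2))] / (2 × 81.69) = (302 ± 238.4) / 163.4, giving tanθ = 0.3893 or 3.307.
θ = 21.27° or 73.18°; the larger is 73.18°.

73.2°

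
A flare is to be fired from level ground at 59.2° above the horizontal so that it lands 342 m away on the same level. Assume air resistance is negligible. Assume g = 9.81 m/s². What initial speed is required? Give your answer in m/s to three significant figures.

Level-ground range: R = v₀² sin(2θ)/g, so v₀ = √(gR / sin 2θ).
v₀ = √(9.81 × 342 / sin 118.4°) = √(3355 / 0.8796) = √3814.0 = 61.76 m/s.

61.8 m/s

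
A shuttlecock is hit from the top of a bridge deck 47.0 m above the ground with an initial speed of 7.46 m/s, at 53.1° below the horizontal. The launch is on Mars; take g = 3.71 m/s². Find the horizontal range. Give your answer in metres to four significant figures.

Components: vₓ = 7.460 cos 53.1° = 4.479 m/s, v_y0 = −5.966 m/s (downward).
Vertical motion (up positive, ground at y = 0): 1.855 t² − (−5.966) t − 47.0 = 0, so t = (−5.966 + √(5.966² + 2·3.71·47.0)) / 3.71 = (−5.966 + 19.60) / 3.71 = 3.676 s.
Horizontal distance: R = vₓ t = 4.479 × 3.676 = 16.47 m.

16.47 m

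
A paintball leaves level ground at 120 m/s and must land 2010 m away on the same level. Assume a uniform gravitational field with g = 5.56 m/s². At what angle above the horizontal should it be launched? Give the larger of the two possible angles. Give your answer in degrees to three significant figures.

Level-ground range R = v₀² sin(2θ)/g ⇒ sin(2θ) = gR/v₀² = 5.56 × 2010 / 120² = 0.7761.
2θ = 50.90° or 180° − 50.90° = 129.1°, so θ = 25.45° or 64.55°.
The larger angle is 64.55°.

64.5°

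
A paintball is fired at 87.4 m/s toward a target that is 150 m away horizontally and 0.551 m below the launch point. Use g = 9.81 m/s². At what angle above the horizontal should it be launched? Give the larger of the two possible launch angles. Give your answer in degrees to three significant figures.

Trajectory: y = x tanθ − g x² (1 + tan²θ)/(2v₀²). With x = 150, y = −0.551, v₀ = 87.4, g = 9.81:
14.45 tan²θ − 150 tanθ + (13.90) = 0.
tanθ = [150 ± √(150² − 4 × 14.45 × (13.90))] / (2 × 14.45) = (150 ± 147.3) / 28.90, giving tanθ = 0.09349 or 10.29.
θ = 5.341° or 84.45°; the larger is 84.45°.

84.4°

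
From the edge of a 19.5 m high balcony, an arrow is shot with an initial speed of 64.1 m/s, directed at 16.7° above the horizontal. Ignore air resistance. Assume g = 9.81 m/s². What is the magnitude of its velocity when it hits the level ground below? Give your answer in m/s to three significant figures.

Components: vₓ = 64.10 cos 16.7° = 61.40 m/s, v_y0 = 64.10 sin 16.7° = 18.42 m/s.
With up positive and y = 0 at the ground: y(t) = 19.5 + (18.42) t − 4.905 t². Setting y = 0 and taking the positive root: t = [18.42 + √(18.42² + 2·9.81·19.5)] / 9.81 = (18.42 + 26.87) / 9.81 = 4.616 s.
Vertical velocity at impact: v_y = v_y0 − g t = 18.42 − 9.81 × 4.616 = −26.87 m/s.
Speed: |v| = √(vₓ² + v_y²) = √(61.40² + 26.87²) = 67.02 m/s.

67.0 m/s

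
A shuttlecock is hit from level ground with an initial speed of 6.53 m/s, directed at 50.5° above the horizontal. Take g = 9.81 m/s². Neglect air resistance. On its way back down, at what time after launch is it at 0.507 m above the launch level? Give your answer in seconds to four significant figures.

vₓ = 6.530 cos 50.5° = 4.154 m/s; v_y0 = 6.530 sin 50.5° = 5.039 m/s.
Height y(t) = 5.039 t − 4.905 t² = 0.507 gives 4.905 t² − 5.039 t + 0.507 = 0.
Quadratic formula: t = (5.039 ± √15.441) / 9.81 = (5.039 ± 3.930) / 9.81 → t = 0.1131 s or 0.9142 s.
The descending-branch root is 0.9142 s.

0.9142 s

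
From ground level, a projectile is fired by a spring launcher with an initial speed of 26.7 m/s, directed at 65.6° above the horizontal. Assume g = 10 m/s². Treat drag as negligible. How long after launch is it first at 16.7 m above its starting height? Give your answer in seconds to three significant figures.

vₓ = 26.70 cos 65.6° = 11.03 m/s; v_y0 = 26.70 sin 65.6° = 24.32 m/s.
Set y = v_y0 t − ½ g t² = 16.7: 5.000 t² − 24.32 t + 16.7 = 0.
Quadratic formula: t = (24.32 ± √257.23) / 10.0 = (24.32 ± 16.04) / 10.0 → t = 0.8277 s or 4.035 s.
The first (ascending) time is 0.8277 s.

0.828 s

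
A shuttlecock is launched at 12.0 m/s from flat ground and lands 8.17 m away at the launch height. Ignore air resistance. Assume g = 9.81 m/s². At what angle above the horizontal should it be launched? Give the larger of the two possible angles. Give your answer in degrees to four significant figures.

73.09°

R = v₀² sin 2θ / g gives sin 2θ = gR/v₀² = 9.81·8.17/12.0² = 0.5566.
2θ = 33.82° or 180° − 33.82° = 146.2°, so θ = 16.91° or 73.09°.
The larger angle is 73.09°.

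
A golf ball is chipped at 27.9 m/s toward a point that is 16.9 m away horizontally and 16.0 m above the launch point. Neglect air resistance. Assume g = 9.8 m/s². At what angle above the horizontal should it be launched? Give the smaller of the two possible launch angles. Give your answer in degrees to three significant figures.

Trajectory: y = x tanθ − g x² (1 + tan²θ)/(2v₀²). With x = 16.9, y = 16.0, v₀ = 27.9, g = 9.80:
1.798 tan²θ − 16.9 tanθ + (17.80) = 0.
tanθ = [16.9 ± √(16.9² − 4 × 1.798 × (17.80))] / (2 × 1.798) = (16.9 ± 12.55) / 3.596, giving tanθ = 1.208 or 8.191.
θ = 50.39° or 83.04°; the smaller is 50.39°.

50.4°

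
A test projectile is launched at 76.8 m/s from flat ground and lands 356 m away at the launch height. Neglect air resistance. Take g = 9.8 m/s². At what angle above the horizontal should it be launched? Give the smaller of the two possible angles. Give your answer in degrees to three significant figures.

18.1°

From R = (v₀²/g) sin 2θ: sin 2θ = 9.80 × 356 / 5898.2 = 0.5915.
2θ = 36.26° or 180° − 36.26° = 143.7°, so θ = 18.13° or 71.87°.
The smaller angle is 18.13°.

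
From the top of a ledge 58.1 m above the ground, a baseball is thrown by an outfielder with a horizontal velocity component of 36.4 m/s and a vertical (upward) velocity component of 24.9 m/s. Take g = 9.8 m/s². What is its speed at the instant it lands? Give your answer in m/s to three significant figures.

Vertical motion (up positive, ground at y = 0): 4.900 t² − (24.90) t − 58.1 = 0, so t = (24.90 + √(24.90² + 2·9.80·58.1)) / 9.80 = (24.90 + 41.94) / 9.80 = 6.820 s.
Vertical velocity at impact: v_y = v_y0 − g t = 24.90 − 9.80 × 6.820 = −41.94 m/s.
Speed: |v| = √(vₓ² + v_y²) = √(36.40² + 41.94²) = 55.53 m/s.

55.5 m/s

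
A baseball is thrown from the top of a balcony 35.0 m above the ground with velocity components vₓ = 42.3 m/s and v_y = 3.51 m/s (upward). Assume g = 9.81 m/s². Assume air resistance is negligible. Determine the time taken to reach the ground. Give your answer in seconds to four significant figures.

The projectile lands when y = 35.0 + (3.510) t − ½·9.81·t² = 0. Positive root: t = (3.510 + √(3.510² + 2·9.81·35.0)) / 9.81 = (3.510 + 26.44) / 9.81 = 3.053 s.

3.053 s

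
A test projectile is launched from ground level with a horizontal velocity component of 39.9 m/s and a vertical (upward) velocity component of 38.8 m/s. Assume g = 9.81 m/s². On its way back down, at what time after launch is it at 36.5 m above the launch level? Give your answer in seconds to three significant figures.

6.82 s

Require v_y0 t − ½ g t² = 36.5, i.e. 4.905 t² − 38.80 t + 36.5 = 0.
Quadratic formula: t = (38.80 ± √789.31) / 9.81 = (38.80 ± 28.09) / 9.81 → t = 1.091 s or 6.819 s.
The descending-branch root is 6.819 s.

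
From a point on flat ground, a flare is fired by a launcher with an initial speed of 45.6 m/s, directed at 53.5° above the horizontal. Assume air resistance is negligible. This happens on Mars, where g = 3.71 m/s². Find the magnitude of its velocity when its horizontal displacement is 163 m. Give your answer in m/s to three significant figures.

vₓ = 45.60 cos 53.5° = 27.12 m/s; v_y0 = 45.60 sin 53.5° = 36.66 m/s.
x = vₓ t ⇒ t = 163/27.12 = 6.009 s.
Vertical velocity there: v_y = v_y0 − g t = 36.66 − 3.71 × 6.009 = 14.36 m/s.
Speed: √(vₓ² + v_y²) = √(27.12² + 14.36²) = 30.69 m/s.

30.7 m/s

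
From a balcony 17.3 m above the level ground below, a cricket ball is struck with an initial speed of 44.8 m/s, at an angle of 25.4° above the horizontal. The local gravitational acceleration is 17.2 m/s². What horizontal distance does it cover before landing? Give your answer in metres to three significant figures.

118 m

Horizontal component vₓ = 44.80 cos 25.4° = 40.47 m/s; vertical v_y0 = 44.80 sin 25.4° = 19.22 m/s.
The projectile lands when y = 17.3 + (19.22) t − ½·17.2·t² = 0. Positive root: t = (19.22 + √(19.22² + 2·17.2·17.3)) / 17.2 = (19.22 + 31.05) / 17.2 = 2.923 s.
Horizontal distance: R = vₓ t = 40.47 × 2.923 = 118.3 m.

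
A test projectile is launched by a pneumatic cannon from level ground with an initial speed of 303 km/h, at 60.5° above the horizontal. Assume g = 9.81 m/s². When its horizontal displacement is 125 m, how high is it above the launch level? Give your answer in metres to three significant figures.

Convert: 303 km/h = 303/3.6 = 84.17 m/s.
Horizontal component vₓ = 84.17 cos 60.5° = 41.45 m/s; vertical v_y0 = 84.17 sin 60.5° = 73.25 m/s.
Time to reach x = 125 m: t = x/vₓ = 125/41.45 = 3.016 s.
Height: y = v_y0 t − ½ g t² = 73.25 × 3.016 − 4.905 × 3.016² = 220.9 − 44.62 = 176.3 m.

176 m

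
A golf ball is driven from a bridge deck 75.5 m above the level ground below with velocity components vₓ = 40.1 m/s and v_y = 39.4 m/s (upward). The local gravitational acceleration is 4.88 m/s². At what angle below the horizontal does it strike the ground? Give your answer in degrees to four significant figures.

Vertical motion (up positive, ground at y = 0): 2.440 t² − (39.40) t − 75.5 = 0, so t = (39.40 + √(39.40² + 2·4.88·75.5)) / 4.88 = (39.40 + 47.85) / 4.88 = 17.88 s.
At impact: v_y = v_y0 − g t = −47.85 m/s; vₓ = 40.10 m/s.
Angle below horizontal: arctan(|v_y|/vₓ) = arctan(47.85/40.10) = 50.03°.

50.03°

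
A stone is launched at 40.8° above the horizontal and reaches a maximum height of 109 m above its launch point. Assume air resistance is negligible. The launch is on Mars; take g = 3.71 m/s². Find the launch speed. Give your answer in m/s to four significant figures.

At the peak v_y = 0, so v_y0 = √(2gH) = √(2 × 3.71 × 109) = 28.44 m/s.
v_y0 = v₀ sin θ ⇒ v₀ = 28.44 / sin 40.8° = 43.52 m/s.

43.52 m/s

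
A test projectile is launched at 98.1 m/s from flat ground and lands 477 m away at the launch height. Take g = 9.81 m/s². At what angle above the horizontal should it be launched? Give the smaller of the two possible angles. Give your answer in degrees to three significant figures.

Level-ground range R = v₀² sin(2θ)/g ⇒ sin(2θ) = gR/v₀² = 9.81 × 477 / 98.1² = 0.4862.
2θ = 29.09° or 180° − 29.09° = 150.9°, so θ = 14.55° or 75.45°.
The smaller angle is 14.55°.

14.5°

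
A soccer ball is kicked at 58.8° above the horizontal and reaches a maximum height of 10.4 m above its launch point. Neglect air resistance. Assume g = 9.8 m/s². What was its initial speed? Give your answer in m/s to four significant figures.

16.69 m/s

At the peak v_y = 0, so v_y0 = √(2gH) = √(2 × 9.80 × 10.4) = 14.28 m/s.
v_y0 = v₀ sin θ ⇒ v₀ = 14.28 / sin 58.8° = 16.69 m/s.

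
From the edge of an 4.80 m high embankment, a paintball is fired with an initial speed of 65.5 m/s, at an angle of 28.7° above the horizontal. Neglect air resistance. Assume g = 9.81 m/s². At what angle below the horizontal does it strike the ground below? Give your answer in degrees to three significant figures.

Components: vₓ = 65.50 cos 28.7° = 57.45 m/s, v_y0 = 65.50 sin 28.7° = 31.45 m/s.
The projectile lands when y = 4.80 + (31.45) t − ½·9.81·t² = 0. Positive root: t = (31.45 + √(31.45² + 2·9.81·4.80)) / 9.81 = (31.45 + 32.92) / 9.81 = 6.562 s.
At impact: v_y = v_y0 − g t = −32.92 m/s; vₓ = 57.45 m/s.
Angle below horizontal: arctan(|v_y|/vₓ) = arctan(32.92/57.45) = 29.81°.

29.8°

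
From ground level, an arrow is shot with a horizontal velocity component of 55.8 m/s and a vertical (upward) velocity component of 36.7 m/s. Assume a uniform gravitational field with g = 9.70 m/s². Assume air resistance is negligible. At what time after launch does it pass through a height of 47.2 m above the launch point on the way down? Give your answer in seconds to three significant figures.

5.92 s

Set y = v_y0 t − ½ g t² = 47.2: 4.850 t² − 36.70 t + 47.2 = 0.
Quadratic formula: t = (36.70 ± √431.21) / 9.70 = (36.70 ± 20.77) / 9.70 → t = 1.643 s or 5.924 s.
The descending-branch root is 5.924 s.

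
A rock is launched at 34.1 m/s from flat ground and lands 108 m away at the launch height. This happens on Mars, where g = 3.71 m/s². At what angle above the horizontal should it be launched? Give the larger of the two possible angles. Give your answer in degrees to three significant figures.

79.9°

Level-ground range R = v₀² sin(2θ)/g ⇒ sin(2θ) = gR/v₀² = 3.71 × 108 / 34.1² = 0.3446.
2θ = 20.16° or 180° − 20.16° = 159.8°, so θ = 10.08° or 79.92°.
The larger angle is 79.92°.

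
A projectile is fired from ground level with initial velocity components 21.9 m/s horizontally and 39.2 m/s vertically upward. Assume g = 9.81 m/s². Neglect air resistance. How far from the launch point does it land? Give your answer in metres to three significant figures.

175 m

Flight time T = 2 v_y0 / g = 7.992 s.
Range: R = vₓ T = 21.90 × 7.992 = 175.0 m.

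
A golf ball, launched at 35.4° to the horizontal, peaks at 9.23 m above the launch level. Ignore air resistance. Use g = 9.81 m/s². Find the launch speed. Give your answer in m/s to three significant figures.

23.2 m/s

At the peak v_y = 0, so v_y0 = √(2gH) = √(2 × 9.81 × 9.23) = 13.46 m/s.
v_y0 = v₀ sin θ ⇒ v₀ = 13.46 / sin 35.4° = 23.23 m/s.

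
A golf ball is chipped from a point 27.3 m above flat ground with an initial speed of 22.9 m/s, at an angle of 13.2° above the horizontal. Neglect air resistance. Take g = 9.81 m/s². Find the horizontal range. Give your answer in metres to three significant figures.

65.8 m

vₓ = 22.90 cos 13.2° = 22.29 m/s; v_y0 = 22.90 sin 13.2° = 5.229 m/s.
The projectile lands when y = 27.3 + (5.229) t − ½·9.81·t² = 0. Positive root: t = (5.229 + √(5.229² + 2·9.81·27.3)) / 9.81 = (5.229 + 23.73) / 9.81 = 2.952 s.
Horizontal distance: R = vₓ t = 22.29 × 2.952 = 65.81 m.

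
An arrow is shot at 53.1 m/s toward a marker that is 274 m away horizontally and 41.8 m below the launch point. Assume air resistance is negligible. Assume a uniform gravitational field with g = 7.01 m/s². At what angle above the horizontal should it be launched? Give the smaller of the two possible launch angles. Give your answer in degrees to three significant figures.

Trajectory: y = x tanθ − g x² (1 + tan²θ)/(2v₀²). With x = 274, y = −41.8, v₀ = 53.1, g = 7.01:
93.33 tan²θ − 274 tanθ + (51.53) = 0.
tanθ = [274 ± √(274² − 4 × 93.33 × (51.53))] / (2 × 93.33) = (274 ± 236.3) / 186.7, giving tanθ = 0.2019 or 2.734.
θ = 11.42° or 69.91°; the smaller is 11.42°.

11.4°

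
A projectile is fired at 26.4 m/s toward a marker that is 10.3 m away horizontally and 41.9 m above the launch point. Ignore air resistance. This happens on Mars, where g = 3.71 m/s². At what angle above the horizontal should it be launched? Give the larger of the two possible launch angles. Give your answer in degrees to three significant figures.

88.2°

Trajectory: y = x tanθ − g x² (1 + tan²θ)/(2v₀²). With x = 10.3, y = 41.9, v₀ = 26.4, g = 3.71:
0.2824 tan²θ − 10.3 tanθ + (42.18) = 0.
tanθ = [10.3 ± √(10.3² − 4 × 0.2824 × (42.18))] / (2 × 0.2824) = (10.3 ± 7.645) / 0.5647, giving tanθ = 4.701 or 31.78.
θ = 77.99° or 88.20°; the larger is 88.20°.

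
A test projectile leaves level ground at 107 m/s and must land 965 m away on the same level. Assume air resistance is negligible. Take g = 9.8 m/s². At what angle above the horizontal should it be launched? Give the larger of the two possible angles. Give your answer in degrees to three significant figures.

From R = (v₀²/g) sin 2θ: sin 2θ = 9.80 × 965 / 11449 = 0.8260.
2θ = 55.69° or 180° − 55.69° = 124.3°, so θ = 27.85° or 62.15°.
The larger angle is 62.15°.

62.2°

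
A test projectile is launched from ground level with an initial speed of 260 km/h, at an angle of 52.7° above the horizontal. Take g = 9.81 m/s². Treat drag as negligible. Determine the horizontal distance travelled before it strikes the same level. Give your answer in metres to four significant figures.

512.6 m

Convert: 260 km/h = 260/3.6 = 72.22 m/s.
Components: vₓ = 72.22 cos 52.7° = 43.77 m/s, v_y0 = 72.22 sin 52.7° = 57.45 m/s.
Time aloft: T = 2 v_y0 / g = 2 × 57.45 / 9.81 = 11.71 s.
Range: R = vₓ T = 43.77 × 11.71 = 512.6 m.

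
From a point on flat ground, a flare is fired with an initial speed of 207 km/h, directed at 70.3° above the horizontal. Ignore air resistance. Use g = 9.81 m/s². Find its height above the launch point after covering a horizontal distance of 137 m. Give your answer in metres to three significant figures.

138 m

Convert: 207 km/h = 207/3.6 = 57.50 m/s.
Resolve: vₓ = 57.50 cos 70.3° = 19.38 m/s and v_y0 = 57.50 sin 70.3° = 54.13 m/s.
At x = 137 m, t = x/vₓ = 137/19.38 = 7.068 s.
Height: y = v_y0 t − ½ g t² = 54.13 × 7.068 − 4.905 × 7.068² = 382.6 − 245.0 = 137.6 m.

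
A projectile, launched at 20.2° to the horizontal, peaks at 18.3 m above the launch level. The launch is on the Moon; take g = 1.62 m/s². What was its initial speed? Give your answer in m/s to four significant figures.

22.30 m/s

At the peak v_y = 0, so v_y0 = √(2gH) = √(2 × 1.62 × 18.3) = 7.700 m/s.
v_y0 = v₀ sin θ ⇒ v₀ = 7.700 / sin 20.2° = 22.30 m/s.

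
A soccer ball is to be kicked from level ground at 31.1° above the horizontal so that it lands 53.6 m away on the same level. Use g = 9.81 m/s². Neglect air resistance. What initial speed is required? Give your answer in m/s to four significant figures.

24.38 m/s

From R = (v₀² / g) sin 2θ: v₀ = √(gR / sin 2θ).
v₀ = √(9.81 × 53.6 / sin 62.20°) = √(525.8 / 0.8846) = √594.42 = 24.38 m/s.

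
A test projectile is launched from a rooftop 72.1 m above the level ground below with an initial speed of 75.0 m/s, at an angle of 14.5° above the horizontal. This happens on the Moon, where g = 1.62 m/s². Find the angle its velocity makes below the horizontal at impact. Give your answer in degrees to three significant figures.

Resolve: vₓ = 75.00 cos 14.5° = 72.61 m/s and v_y0 = 75.00 sin 14.5° = 18.78 m/s.
The projectile lands when y = 72.1 + (18.78) t − ½·1.62·t² = 0. Positive root: t = (18.78 + √(18.78² + 2·1.62·72.1)) / 1.62 = (18.78 + 24.21) / 1.62 = 26.54 s.
At impact: v_y = v_y0 − g t = −24.21 m/s; vₓ = 72.61 m/s.
Angle below horizontal: arctan(|v_y|/vₓ) = arctan(24.21/72.61) = 18.44°.

18.4°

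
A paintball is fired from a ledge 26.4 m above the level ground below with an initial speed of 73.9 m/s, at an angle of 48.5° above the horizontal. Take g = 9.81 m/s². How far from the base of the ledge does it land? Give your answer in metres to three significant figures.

vₓ = 73.90 cos 48.5° = 48.97 m/s; v_y0 = 73.90 sin 48.5° = 55.35 m/s.
With up positive and y = 0 at the ground: y(t) = 26.4 + (55.35) t − 4.905 t². Setting y = 0 and taking the positive root: t = [55.35 + √(55.35² + 2·9.81·26.4)] / 9.81 = (55.35 + 59.84) / 9.81 = 11.74 s.
Horizontal distance: R = vₓ t = 48.97 × 11.74 = 575.0 m.

575 m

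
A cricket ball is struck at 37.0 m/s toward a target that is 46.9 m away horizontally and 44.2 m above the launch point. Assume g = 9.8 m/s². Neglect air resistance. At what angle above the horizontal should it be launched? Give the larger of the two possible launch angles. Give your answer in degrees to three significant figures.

Trajectory: y = x tanθ − g x² (1 + tan²θ)/(2v₀²). With x = 46.9, y = 44.2, v₀ = 37.0, g = 9.80:
7.873 tan²θ − 46.9 tanθ + (52.07) = 0.
tanθ = [46.9 ± √(46.9² − 4 × 7.873 × (52.07))] / (2 × 7.873) = (46.9 ± 23.66) / 15.75, giving tanθ = 1.476 or 4.481.
θ = 55.88° or 77.42°; the larger is 77.42°.

77.4°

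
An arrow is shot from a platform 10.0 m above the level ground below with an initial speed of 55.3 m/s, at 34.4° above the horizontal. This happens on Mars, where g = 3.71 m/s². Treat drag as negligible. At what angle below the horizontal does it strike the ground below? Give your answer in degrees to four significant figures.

Horizontal component vₓ = 55.30 cos 34.4° = 45.63 m/s; vertical v_y0 = 55.30 sin 34.4° = 31.24 m/s.
With up positive and y = 0 at the ground: y(t) = 10.0 + (31.24) t − 1.855 t². Setting y = 0 and taking the positive root: t = [31.24 + √(31.24² + 2·3.71·10.0)] / 3.71 = (31.24 + 32.41) / 3.71 = 17.16 s.
At impact: v_y = v_y0 − g t = −32.41 m/s; vₓ = 45.63 m/s.
Angle below horizontal: arctan(|v_y|/vₓ) = arctan(32.41/45.63) = 35.38°.

35.38°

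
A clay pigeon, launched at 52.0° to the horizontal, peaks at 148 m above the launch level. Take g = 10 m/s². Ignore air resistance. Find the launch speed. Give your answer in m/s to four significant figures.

69.04 m/s

At the peak v_y = 0, so v_y0 = √(2gH) = √(2 × 10.0 × 148) = 54.41 m/s.
v_y0 = v₀ sin θ ⇒ v₀ = 54.41 / sin 52.0° = 69.04 m/s.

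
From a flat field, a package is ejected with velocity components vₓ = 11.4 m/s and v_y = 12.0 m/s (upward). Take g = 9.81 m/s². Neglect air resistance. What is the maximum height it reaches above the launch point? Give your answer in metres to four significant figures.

At the apex v_y = 0, so H = v_y0²/(2g) = 12.00²/19.62 = 7.339 m.

7.339 m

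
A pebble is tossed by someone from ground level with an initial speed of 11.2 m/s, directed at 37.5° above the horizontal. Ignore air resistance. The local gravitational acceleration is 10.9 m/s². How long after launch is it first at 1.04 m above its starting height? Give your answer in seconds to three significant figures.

0.178 s

Components: vₓ = 11.20 cos 37.5° = 8.886 m/s, v_y0 = 11.20 sin 37.5° = 6.818 m/s.
Require v_y0 t − ½ g t² = 1.04, i.e. 5.450 t² − 6.818 t + 1.04 = 0.
Quadratic formula: t = (6.818 ± √23.815) / 10.9 = (6.818 ± 4.880) / 10.9 → t = 0.1778 s or 1.073 s.
The first (ascending) time is 0.1778 s.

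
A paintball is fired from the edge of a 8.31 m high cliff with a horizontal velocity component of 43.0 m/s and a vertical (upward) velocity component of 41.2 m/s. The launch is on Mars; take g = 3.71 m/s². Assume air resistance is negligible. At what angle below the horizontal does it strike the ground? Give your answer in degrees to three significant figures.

44.3°

The projectile lands when y = 8.31 + (41.20) t − ½·3.71·t² = 0. Positive root: t = (41.20 + √(41.20² + 2·3.71·8.31)) / 3.71 = (41.20 + 41.94) / 3.71 = 22.41 s.
At impact: v_y = v_y0 − g t = −41.94 m/s; vₓ = 43.00 m/s.
Angle below horizontal: arctan(|v_y|/vₓ) = arctan(41.94/43.00) = 44.29°.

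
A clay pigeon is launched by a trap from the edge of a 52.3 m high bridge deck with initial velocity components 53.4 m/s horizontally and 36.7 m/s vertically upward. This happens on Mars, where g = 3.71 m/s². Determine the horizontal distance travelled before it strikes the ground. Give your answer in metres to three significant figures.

1130 m

The projectile lands when y = 52.3 + (36.70) t − ½·3.71·t² = 0. Positive root: t = (36.70 + √(36.70² + 2·3.71·52.3)) / 3.71 = (36.70 + 41.65) / 3.71 = 21.12 s.
Horizontal distance: R = vₓ t = 53.40 × 21.12 = 1128 m.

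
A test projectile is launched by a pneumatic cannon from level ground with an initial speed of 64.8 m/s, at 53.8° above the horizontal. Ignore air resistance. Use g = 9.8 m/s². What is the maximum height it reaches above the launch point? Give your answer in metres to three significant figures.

140 m

Resolve: vₓ = 64.80 cos 53.8° = 38.27 m/s and v_y0 = 64.80 sin 53.8° = 52.29 m/s.
Peak height H = v_y0² / (2g) = 2734.4 / 19.60 = 139.5 m.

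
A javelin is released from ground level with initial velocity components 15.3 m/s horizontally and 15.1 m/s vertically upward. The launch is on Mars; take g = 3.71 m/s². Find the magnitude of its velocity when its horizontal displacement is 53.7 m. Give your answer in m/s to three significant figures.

15.4 m/s

x = vₓ t ⇒ t = 53.7/15.30 = 3.510 s.
Vertical velocity there: v_y = v_y0 − g t = 15.10 − 3.71 × 3.510 = 2.079 m/s.
Speed: √(vₓ² + v_y²) = √(15.30² + 2.079²) = 15.44 m/s.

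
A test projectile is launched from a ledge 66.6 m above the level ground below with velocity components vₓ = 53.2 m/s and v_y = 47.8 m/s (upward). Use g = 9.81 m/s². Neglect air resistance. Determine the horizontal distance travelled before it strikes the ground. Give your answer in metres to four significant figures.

584.2 m

With up positive and y = 0 at the ground: y(t) = 66.6 + (47.80) t − 4.905 t². Setting y = 0 and taking the positive root: t = [47.80 + √(47.80² + 2·9.81·66.6)] / 9.81 = (47.80 + 59.93) / 9.81 = 10.98 s.
Horizontal distance: R = vₓ t = 53.20 × 10.98 = 584.2 m.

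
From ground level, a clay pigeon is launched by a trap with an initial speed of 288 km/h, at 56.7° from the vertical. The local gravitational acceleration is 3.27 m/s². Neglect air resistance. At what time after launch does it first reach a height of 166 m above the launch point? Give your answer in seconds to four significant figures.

4.550 s

Convert: 288 km/h = 288/3.6 = 80.00 m/s.
Resolve: vₓ = 80.00 sin 56.7° = 66.86 m/s and v_y0 = 80.00 cos 56.7° = 43.92 m/s.
Require v_y0 t − ½ g t² = 166, i.e. 1.635 t² − 43.92 t + 166 = 0.
t = [43.92 ± √(43.92² − 2·3.27·166)] / 3.27 = (43.92 ± 29.04) / 3.27, so t = 4.550 s or t = 22.31 s.
The first (ascending) time is 4.550 s.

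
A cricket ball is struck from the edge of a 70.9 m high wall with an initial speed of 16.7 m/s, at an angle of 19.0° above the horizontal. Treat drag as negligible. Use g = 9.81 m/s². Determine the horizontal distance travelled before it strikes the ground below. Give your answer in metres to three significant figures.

69.4 m

Components: vₓ = 16.70 cos 19.0° = 15.79 m/s, v_y0 = 16.70 sin 19.0° = 5.437 m/s.
The projectile lands when y = 70.9 + (5.437) t − ½·9.81·t² = 0. Positive root: t = (5.437 + √(5.437² + 2·9.81·70.9)) / 9.81 = (5.437 + 37.69) / 9.81 = 4.396 s.
Horizontal distance: R = vₓ t = 15.79 × 4.396 = 69.42 m.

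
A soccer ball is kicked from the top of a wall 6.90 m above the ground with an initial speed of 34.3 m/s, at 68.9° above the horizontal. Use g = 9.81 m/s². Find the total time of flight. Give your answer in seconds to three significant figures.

Components: vₓ = 34.30 cos 68.9° = 12.35 m/s, v_y0 = 34.30 sin 68.9° = 32.00 m/s.
Vertical motion (up positive, ground at y = 0): 4.905 t² − (32.00) t − 6.90 = 0, so t = (32.00 + √(32.00² + 2·9.81·6.90)) / 9.81 = (32.00 + 34.05) / 9.81 = 6.733 s.

6.73 s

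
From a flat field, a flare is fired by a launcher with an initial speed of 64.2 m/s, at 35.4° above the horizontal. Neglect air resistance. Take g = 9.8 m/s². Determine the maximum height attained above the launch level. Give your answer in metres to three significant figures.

vₓ = 64.20 cos 35.4° = 52.33 m/s; v_y0 = 64.20 sin 35.4° = 37.19 m/s.
At the apex v_y = 0, so H = v_y0²/(2g) = 37.19²/19.60 = 70.57 m.

70.6 m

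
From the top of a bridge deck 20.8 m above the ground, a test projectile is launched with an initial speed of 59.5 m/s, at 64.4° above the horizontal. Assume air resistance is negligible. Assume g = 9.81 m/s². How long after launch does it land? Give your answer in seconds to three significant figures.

11.3 s

Components: vₓ = 59.50 cos 64.4° = 25.71 m/s, v_y0 = 59.50 sin 64.4° = 53.66 m/s.
The projectile lands when y = 20.8 + (53.66) t − ½·9.81·t² = 0. Positive root: t = (53.66 + √(53.66² + 2·9.81·20.8)) / 9.81 = (53.66 + 57.34) / 9.81 = 11.31 s.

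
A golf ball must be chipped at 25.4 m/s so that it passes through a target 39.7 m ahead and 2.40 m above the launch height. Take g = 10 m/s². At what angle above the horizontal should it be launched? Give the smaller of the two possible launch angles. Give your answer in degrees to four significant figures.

Trajectory: y = x tanθ − g x² (1 + tan²θ)/(2v₀²). With x = 39.7, y = 2.40, v₀ = 25.4, g = 10.0:
12.21 tan²θ − 39.7 tanθ + (14.61) = 0.
tanθ = [39.7 ± √(39.7² − 4 × 12.21 × (14.61))] / (2 × 12.21) = (39.7 ± 29.36) / 24.43, giving tanθ = 0.4232 or 2.827.
θ = 22.94° or 70.52°; the smaller is 22.94°.

22.94°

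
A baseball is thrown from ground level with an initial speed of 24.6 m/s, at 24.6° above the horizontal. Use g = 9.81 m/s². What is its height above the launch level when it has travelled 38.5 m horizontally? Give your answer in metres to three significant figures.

vₓ = 24.60 cos 24.6° = 22.37 m/s; v_y0 = 24.60 sin 24.6° = 10.24 m/s.
x = vₓ t ⇒ t = 38.5/22.37 = 1.721 s.
Height: y = v_y0 t − ½ g t² = 10.24 × 1.721 − 4.905 × 1.721² = 17.63 − 14.53 = 3.094 m.

3.09 m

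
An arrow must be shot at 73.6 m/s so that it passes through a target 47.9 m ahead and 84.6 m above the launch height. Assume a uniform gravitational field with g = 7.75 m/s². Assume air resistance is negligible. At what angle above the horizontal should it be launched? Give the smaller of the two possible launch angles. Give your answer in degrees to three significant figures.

Trajectory: y = x tanθ − g x² (1 + tan²θ)/(2v₀²). With x = 47.9, y = 84.6, v₀ = 73.6, g = 7.75:
1.641 tan²θ − 47.9 tanθ + (86.24) = 0.
tanθ = [47.9 ± √(47.9² − 4 × 1.641 × (86.24))] / (2 × 1.641) = (47.9 ± 41.57) / 3.283, giving tanθ = 1.928 or 27.26.
θ = 62.58° or 87.90°; the smaller is 62.58°.

62.6°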